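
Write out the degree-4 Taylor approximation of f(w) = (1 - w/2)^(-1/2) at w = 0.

[w^0] = 1;  [w^1] = 1/4;  [w^2] = 3/32;  [w^3] = 5/128;  [w^4] = 35/2048.

35*w^4/2048 + 5*w^3/128 + 3*w^2/32 + w/4 + 1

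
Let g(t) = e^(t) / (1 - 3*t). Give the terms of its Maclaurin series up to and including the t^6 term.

732529*t^6/720 + 5087*t^5/15 + 2713*t^4/24 + 113*t^3/3 + 25*t^2/2 + 4*t + 1

Expand 1/(denominator) as a geometric series and multiply by the numerator's series.
g(0) = 1
g′(0) = 4
g′′(0) = 25
g′′′(0) = 226
g^(4)(0) = 2713
g^(5)(0) = 40696
g^(6)(0) = 732529
Then c_k = g^(k)(0)/k! gives each Taylor coefficient.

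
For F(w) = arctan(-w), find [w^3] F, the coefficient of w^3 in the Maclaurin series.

Apply the Taylor formula c_k = f^(k)(a)/k!.
F(0) = 0
F′(0) = -1
F′′(0) = 0
F′′′(0) = 2
Then c_k = F^(k)(0)/k! gives each Taylor coefficient.

1/3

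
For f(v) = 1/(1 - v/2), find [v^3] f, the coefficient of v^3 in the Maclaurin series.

1/8

Apply the Taylor formula c_k = f^(k)(a)/k!.
f(0) = 1
f′(0) = 1/2
f′′(0) = 1/2
f′′′(0) = 3/4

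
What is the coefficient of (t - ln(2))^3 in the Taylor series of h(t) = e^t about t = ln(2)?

[(t - ln(2))^0] = 2;  [(t - ln(2))^1] = 2;  [(t - ln(2))^2] = 1;  [(t - ln(2))^3] = 1/3.
So c_3 = h′′′(ln(2))/3! = 1/3.

1/3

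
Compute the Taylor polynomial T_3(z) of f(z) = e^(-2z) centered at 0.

-4*z^3/3 + 2*z^2 - 2*z + 1

Apply the Taylor formula c_k = f^(k)(a)/k!.
[z^0] = 1;  [z^1] = -2;  [z^2] = 2;  [z^3] = -4/3.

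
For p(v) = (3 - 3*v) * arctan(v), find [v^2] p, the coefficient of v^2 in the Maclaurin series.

Shift and add copies of the series according to the polynomial's terms.
p(0) = 0
p′(0) = 3
p′′(0) = -6
So c_2 = p′′(0)/2! = -3.

-3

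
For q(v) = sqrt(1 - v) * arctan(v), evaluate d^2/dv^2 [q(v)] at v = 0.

Expand each factor separately, then convolve coefficients.
The coefficient of v^2 in the expansion is -1/2, so q′′(0) = 2! * (-1/2) = -1.

-1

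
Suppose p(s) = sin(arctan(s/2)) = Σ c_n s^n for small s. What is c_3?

Let u equal the inner series; expand the outer function in u and truncate.
p(0) = 0
p′(0) = 1/2
p′′(0) = 0
p′′′(0) = -3/8
So c_3 = p′′′(0)/3! = -1/16.

-1/16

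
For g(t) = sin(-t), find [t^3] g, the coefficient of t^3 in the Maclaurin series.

Apply the Taylor formula c_k = f^(k)(a)/k!.
g(0) = 0
g′(0) = -1
g′′(0) = 0
g′′′(0) = 1
The Taylor polynomial is Σ g^(k)(0)/k! · t^k.

1/6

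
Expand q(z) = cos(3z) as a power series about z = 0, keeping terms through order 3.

Apply the Taylor formula c_k = f^(k)(a)/k!.

1 - 9*z^2/2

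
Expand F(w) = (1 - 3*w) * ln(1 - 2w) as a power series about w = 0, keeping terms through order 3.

Distribute the polynomial across the series and collect like powers.
F(0) = 0
F′(0) = -2
F′′(0) = 8
F′′′(0) = 20

10*w^3/3 + 4*w^2 - 2*w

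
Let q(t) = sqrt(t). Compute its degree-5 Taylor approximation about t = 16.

7*(t - 16)^5/67108864 - 5*(t - 16)^4/2097152 + (t - 16)^3/16384 - (t - 16)^2/512 + (t - 16)/8 + 4

q(16) = 4
q′(16) = 1/8
q′′(16) = -1/256
q′′′(16) = 3/8192
q^(4)(16) = -15/262144
q^(5)(16) = 105/8388608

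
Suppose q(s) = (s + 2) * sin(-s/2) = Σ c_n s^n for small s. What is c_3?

Shift and add copies of the series according to the polynomial's terms.
q(0) = 0
q′(0) = -1
q′′(0) = -1
q′′′(0) = 1/4

1/24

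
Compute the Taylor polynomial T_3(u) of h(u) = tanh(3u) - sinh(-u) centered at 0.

-53*u^3/6 + 4*u

Expand each term separately and add.
h(0) = 0
h′(0) = 4
h′′(0) = 0
h′′′(0) = -53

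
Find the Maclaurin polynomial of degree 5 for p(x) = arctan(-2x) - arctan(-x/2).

Combine the two series term by term.
[x^0] = 0;  [x^1] = -3/2;  [x^2] = 0;  [x^3] = 21/8;  [x^4] = 0;  [x^5] = -1023/160.

-1023*x^5/160 + 21*x^3/8 - 3*x/2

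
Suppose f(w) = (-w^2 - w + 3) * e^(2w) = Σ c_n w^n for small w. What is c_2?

Shift and add copies of the series according to the polynomial's terms.

3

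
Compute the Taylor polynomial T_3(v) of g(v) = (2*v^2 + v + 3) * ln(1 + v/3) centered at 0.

35*v^3/54 + v^2/6 + v

Distribute the polynomial across the series and collect like powers.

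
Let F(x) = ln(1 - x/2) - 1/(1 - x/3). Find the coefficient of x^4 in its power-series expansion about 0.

Combine the two series term by term.

-145/5184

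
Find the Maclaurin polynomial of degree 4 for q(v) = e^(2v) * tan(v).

Expand each factor separately, then convolve coefficients.
q(0) = 0
q′(0) = 1
q′′(0) = 4
q′′′(0) = 14
q^(4)(0) = 48
Dividing each by k! gives the coefficients c_0, ..., c_4.

2*v^4 + 7*v^3/3 + 2*v^2 + v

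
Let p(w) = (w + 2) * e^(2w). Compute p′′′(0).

28

Multiply each power in the prefactor through the base expansion.
From the series, [w^3] p = 14/3; multiply by 3! = 6 to get 28.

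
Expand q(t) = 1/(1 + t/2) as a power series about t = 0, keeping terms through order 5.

-t^5/32 + t^4/16 - t^3/8 + t^2/4 - t/2 + 1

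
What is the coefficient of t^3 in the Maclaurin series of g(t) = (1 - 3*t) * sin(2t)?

-4/3

Shift and add copies of the series according to the polynomial's terms.
g(0) = 0
g′(0) = 2
g′′(0) = -12
g′′′(0) = -8
The Taylor polynomial is Σ g^(k)(0)/k! · t^k.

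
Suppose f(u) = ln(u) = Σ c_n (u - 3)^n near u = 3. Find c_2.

-1/18

Apply the Taylor formula c_k = f^(k)(a)/k!.
f(3) = ln(3)
f′(3) = 1/3
f′′(3) = -1/9
Dividing each by k! gives the coefficients c_0, ..., c_2.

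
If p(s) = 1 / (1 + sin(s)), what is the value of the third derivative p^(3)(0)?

-5

Write 1/(1+u) = 1 - u + u^2 - u^3 + ... and substitute the series for u.
The coefficient of s^3 in the expansion is -5/6, so p′′′(0) = 3! * (-5/6) = -5.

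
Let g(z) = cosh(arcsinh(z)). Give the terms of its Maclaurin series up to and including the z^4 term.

-z^4/8 + z^2/2 + 1

Substitute the inner expansion into the outer series and collect powers.
g(0) = 1
g′(0) = 0
g′′(0) = 1
g′′′(0) = 0
g^(4)(0) = -3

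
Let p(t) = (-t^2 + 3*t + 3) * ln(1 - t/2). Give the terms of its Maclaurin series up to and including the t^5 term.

-23*t^5/960 - 3*t^4/64 - 15*t^2/8 - 3*t/2

Multiply each power in the prefactor through the base expansion.
p(0) = 0
p′(0) = -3/2
p′′(0) = -15/4
p′′′(0) = 0
p^(4)(0) = -9/8
p^(5)(0) = -23/8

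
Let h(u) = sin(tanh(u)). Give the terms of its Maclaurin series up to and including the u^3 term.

Let u equal the inner series; expand the outer function in u and truncate.
[u^0] = 0;  [u^1] = 1;  [u^2] = 0;  [u^3] = -1/2.

-u^3/2 + u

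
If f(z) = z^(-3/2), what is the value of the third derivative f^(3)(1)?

The coefficient of (z - 1)^3 in the expansion is -35/16, so f′′′(1) = 3! * (-35/16) = -105/8.

-105/8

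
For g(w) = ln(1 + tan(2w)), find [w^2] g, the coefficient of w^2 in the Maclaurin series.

-2

Plug the Maclaurin series of the inner function into that of the outer and collect terms.
[w^0] = 0;  [w^1] = 2;  [w^2] = -2.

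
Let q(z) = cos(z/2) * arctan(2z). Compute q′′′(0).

-35/2

Multiply the two series term by term and collect like powers.
The coefficient of z^3 in the expansion is -35/12, so q′′′(0) = 3! * (-35/12) = -35/2.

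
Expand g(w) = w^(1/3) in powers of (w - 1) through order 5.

g(1) = 1
g′(1) = 1/3
g′′(1) = -2/9
g′′′(1) = 10/27
g^(4)(1) = -80/81
g^(5)(1) = 880/243
Then c_k = g^(k)(1)/k! gives each Taylor coefficient.

22*(w - 1)^5/729 - 10*(w - 1)^4/243 + 5*(w - 1)^3/81 - (w - 1)^2/9 + (w - 1)/3 + 1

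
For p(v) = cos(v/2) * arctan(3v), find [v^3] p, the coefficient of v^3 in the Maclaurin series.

Multiply the two series term by term and collect like powers.
p(0) = 0
p′(0) = 3
p′′(0) = 0
p′′′(0) = -225/4

-75/8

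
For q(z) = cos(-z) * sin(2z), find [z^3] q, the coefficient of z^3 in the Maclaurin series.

-7/3

Expand each factor separately, then convolve coefficients.
q(0) = 0
q′(0) = 2
q′′(0) = 0
q′′′(0) = -14
So c_3 = q′′′(0)/3! = -7/3.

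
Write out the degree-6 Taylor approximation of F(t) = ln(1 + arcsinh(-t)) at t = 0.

-4*t^6/45 - 13*t^5/120 - t^4/12 - t^3/6 - t^2/2 - t

Substitute the inner expansion into the outer series and collect powers.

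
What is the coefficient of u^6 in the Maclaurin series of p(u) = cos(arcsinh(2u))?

Substitute the inner expansion into the outer series and collect powers.
p(0) = 1
p′(0) = 0
p′′(0) = -4
p′′′(0) = 0
p^(4)(0) = 80
p^(5)(0) = 0
p^(6)(0) = -5440
So c_6 = p^(6)(0)/6! = -68/9.

-68/9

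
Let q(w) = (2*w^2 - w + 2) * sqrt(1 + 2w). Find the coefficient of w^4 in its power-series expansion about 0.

Multiply each power in the prefactor through the base expansion.

-11/4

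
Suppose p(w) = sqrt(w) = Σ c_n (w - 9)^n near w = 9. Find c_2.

-1/216

p(9) = 3
p′(9) = 1/6
p′′(9) = -1/108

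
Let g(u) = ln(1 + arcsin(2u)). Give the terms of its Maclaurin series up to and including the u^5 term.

212*u^5/15 - 20*u^4/3 + 4*u^3 - 2*u^2 + 2*u

Let u equal the inner series; expand the outer function in u and truncate.
[u^0] = 0;  [u^1] = 2;  [u^2] = -2;  [u^3] = 4;  [u^4] = -20/3;  [u^5] = 212/15.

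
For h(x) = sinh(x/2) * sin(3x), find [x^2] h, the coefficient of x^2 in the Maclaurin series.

Write out both Maclaurin series and multiply, keeping only the needed powers.
[x^0] = 0;  [x^1] = 0;  [x^2] = 3/2.

3/2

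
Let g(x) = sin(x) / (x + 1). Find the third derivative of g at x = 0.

5

Use 1/(1 - r) = Σ r^k on the denominator, then take the Cauchy product.
The coefficient of x^3 in the expansion is 5/6, so g′′′(0) = 3! * (5/6) = 5.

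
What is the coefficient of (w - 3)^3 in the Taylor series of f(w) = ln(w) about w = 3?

1/81

Use the known series and substitute for the argument.
So c_3 = f′′′(3)/3! = 1/81.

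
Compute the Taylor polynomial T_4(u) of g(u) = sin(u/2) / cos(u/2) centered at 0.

u^3/24 + u/2

Divide the numerator series by the denominator series (power-series long division).
g(0) = 0
g′(0) = 1/2
g′′(0) = 0
g′′′(0) = 1/4
g^(4)(0) = 0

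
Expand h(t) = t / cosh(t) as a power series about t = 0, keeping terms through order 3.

Write the quotient as an unknown series and match coefficients against numerator = denominator · series.
h(0) = 0
h′(0) = 1
h′′(0) = 0
h′′′(0) = -3
The Taylor polynomial is Σ h^(k)(0)/k! · t^k.

-t^3/2 + t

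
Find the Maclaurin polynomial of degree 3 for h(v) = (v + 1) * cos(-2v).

-2*v^3 - 2*v^2 + v + 1

Shift and add copies of the series according to the polynomial's terms.
h(0) = 1
h′(0) = 1
h′′(0) = -4
h′′′(0) = -12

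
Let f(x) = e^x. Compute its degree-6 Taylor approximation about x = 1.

e*(x - 1)^6/720 + e*(x - 1)^5/120 + e*(x - 1)^4/24 + e*(x - 1)^3/6 + e*(x - 1)^2/2 + e*(x - 1) + e

Use the known series and substitute for the argument.
f(1) = e
f′(1) = e
f′′(1) = e
f′′′(1) = e
f^(4)(1) = e
f^(5)(1) = e
f^(6)(1) = e
Dividing each by k! gives the coefficients c_0, ..., c_6.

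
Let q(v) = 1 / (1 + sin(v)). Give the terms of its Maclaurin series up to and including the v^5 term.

Use the geometric series for the reciprocal, then substitute.
[v^0] = 1;  [v^1] = -1;  [v^2] = 1;  [v^3] = -5/6;  [v^4] = 2/3;  [v^5] = -61/120.

-61*v^5/120 + 2*v^4/3 - 5*v^3/6 + v^2 - v + 1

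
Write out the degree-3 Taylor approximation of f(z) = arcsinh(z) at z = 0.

-z^3/6 + z

f(0) = 0
f′(0) = 1
f′′(0) = 0
f′′′(0) = -1
The Taylor polynomial is Σ f^(k)(0)/k! · z^k.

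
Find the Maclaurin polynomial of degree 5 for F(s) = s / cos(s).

5*s^5/24 + s^3/2 + s

Divide the numerator series by the denominator series (power-series long division).
F(0) = 0
F′(0) = 1
F′′(0) = 0
F′′′(0) = 3
F^(4)(0) = 0
F^(5)(0) = 25
Then c_k = F^(k)(0)/k! gives each Taylor coefficient.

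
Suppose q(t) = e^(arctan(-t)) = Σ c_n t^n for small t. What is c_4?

-7/24

Plug the Maclaurin series of the inner function into that of the outer and collect terms.
q(0) = 1
q′(0) = -1
q′′(0) = 1
q′′′(0) = 1
q^(4)(0) = -7
The Taylor polynomial is Σ q^(k)(0)/k! · t^k.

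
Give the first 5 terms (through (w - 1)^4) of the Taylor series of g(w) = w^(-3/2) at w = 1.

g(1) = 1
g′(1) = -3/2
g′′(1) = 15/4
g′′′(1) = -105/8
g^(4)(1) = 945/16
Then c_k = g^(k)(1)/k! gives each Taylor coefficient.

315*(w - 1)^4/128 - 35*(w - 1)^3/16 + 15*(w - 1)^2/8 - 3*(w - 1)/2 + 1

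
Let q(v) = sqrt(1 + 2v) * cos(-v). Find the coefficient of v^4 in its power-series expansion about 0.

-1/3

Take the Cauchy product of the two expansions.
[v^0] = 1;  [v^1] = 1;  [v^2] = -1;  [v^3] = 0;  [v^4] = -1/3.
So c_4 = q^(4)(0)/4! = -1/3.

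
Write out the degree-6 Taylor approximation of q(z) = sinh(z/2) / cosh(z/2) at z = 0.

Divide the numerator series by the denominator series (power-series long division).

z^5/240 - z^3/24 + z/2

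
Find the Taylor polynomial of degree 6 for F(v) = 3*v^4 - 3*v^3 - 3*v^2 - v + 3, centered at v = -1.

3*(v + 1)^4 - 15*(v + 1)^3 + 24*(v + 1)^2 - 16*(v + 1) + 7

Use the known series and substitute for the argument.
[(v + 1)^0] = 7;  [(v + 1)^1] = -16;  [(v + 1)^2] = 24;  [(v + 1)^3] = -15;  [(v + 1)^4] = 3;  [(v + 1)^5] = 0;  [(v + 1)^6] = 0.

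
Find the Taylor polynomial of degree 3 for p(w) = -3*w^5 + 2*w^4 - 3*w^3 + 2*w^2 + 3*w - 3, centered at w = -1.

-41*(w + 1)^3 + 53*(w + 1)^2 - 33*(w + 1) + 4

Use the known series and substitute for the argument.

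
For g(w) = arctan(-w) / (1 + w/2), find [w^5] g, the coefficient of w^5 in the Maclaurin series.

-43/240

Expand each factor separately, then convolve coefficients.
g(0) = 0
g′(0) = -1
g′′(0) = 1
g′′′(0) = 1/2
g^(4)(0) = -1
g^(5)(0) = -43/2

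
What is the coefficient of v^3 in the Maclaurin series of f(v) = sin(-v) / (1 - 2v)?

Write out both Maclaurin series and multiply, keeping only the needed powers.

-23/6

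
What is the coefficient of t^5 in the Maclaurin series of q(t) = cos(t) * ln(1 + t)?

Expand each factor separately, then convolve coefficients.
[t^0] = 0;  [t^1] = 1;  [t^2] = -1/2;  [t^3] = -1/6;  [t^4] = 0;  [t^5] = 3/40.

3/40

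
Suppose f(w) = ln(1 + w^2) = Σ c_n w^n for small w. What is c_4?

f(0) = 0
f′(0) = 0
f′′(0) = 2
f′′′(0) = 0
f^(4)(0) = -12
So c_4 = f^(4)(0)/4! = -1/2.

-1/2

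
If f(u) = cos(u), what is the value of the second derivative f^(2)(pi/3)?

-1/2

Apply the Taylor formula c_k = f^(k)(a)/k!.
From the series, [(u - pi/3)^2] f = -1/4; multiply by 2! = 2 to get -1/2.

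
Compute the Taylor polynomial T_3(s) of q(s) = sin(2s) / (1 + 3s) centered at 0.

50*s^3/3 - 6*s^2 + 2*s

Write out both Maclaurin series and multiply, keeping only the needed powers.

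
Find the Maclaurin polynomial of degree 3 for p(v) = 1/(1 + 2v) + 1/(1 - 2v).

Expand each term separately and add.
p(0) = 2
p′(0) = 0
p′′(0) = 16
p′′′(0) = 0
Then c_k = p^(k)(0)/k! gives each Taylor coefficient.

8*v^2 + 2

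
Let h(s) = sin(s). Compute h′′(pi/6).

-1/2

The coefficient of (s - pi/6)^2 in the expansion is -1/4, so h′′(pi/6) = 2! * (-1/4) = -1/2.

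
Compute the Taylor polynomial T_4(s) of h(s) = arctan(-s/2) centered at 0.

s^3/24 - s/2

h(0) = 0
h′(0) = -1/2
h′′(0) = 0
h′′′(0) = 1/4
h^(4)(0) = 0
Then c_k = h^(k)(0)/k! gives each Taylor coefficient.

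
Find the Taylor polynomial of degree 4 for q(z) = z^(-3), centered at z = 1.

15*(z - 1)^4 - 10*(z - 1)^3 + 6*(z - 1)^2 - 3*(z - 1) + 1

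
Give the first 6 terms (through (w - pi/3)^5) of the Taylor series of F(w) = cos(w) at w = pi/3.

-sqrt(3)*(w - pi/3)^5/240 + (w - pi/3)^4/48 + sqrt(3)*(w - pi/3)^3/12 - (w - pi/3)^2/4 - sqrt(3)*(w - pi/3)/2 + 1/2

Differentiate repeatedly and evaluate at the center.
F(pi/3) = 1/2
F′(pi/3) = -sqrt(3)/2
F′′(pi/3) = -1/2
F′′′(pi/3) = sqrt(3)/2
F^(4)(pi/3) = 1/2
F^(5)(pi/3) = -sqrt(3)/2
The Taylor polynomial is Σ F^(k)(pi/3)/k! · (w - pi/3)^k.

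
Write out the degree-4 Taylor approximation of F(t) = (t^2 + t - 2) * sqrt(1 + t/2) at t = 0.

-19*t^4/1024 + 13*t^3/64 + 21*t^2/16 + t/2 - 2

Shift and add copies of the series according to the polynomial's terms.
F(0) = -2
F′(0) = 1/2
F′′(0) = 21/8
F′′′(0) = 39/32
F^(4)(0) = -57/128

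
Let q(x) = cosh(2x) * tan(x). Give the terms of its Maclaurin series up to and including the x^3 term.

7*x^3/3 + x

Take the Cauchy product of the two expansions.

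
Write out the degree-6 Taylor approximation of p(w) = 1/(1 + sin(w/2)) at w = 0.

Let u equal the inner series; expand the outer function in u and truncate.
[w^0] = 1;  [w^1] = -1/2;  [w^2] = 1/4;  [w^3] = -5/48;  [w^4] = 1/24;  [w^5] = -61/3840;  [w^6] = 17/2880.

17*w^6/2880 - 61*w^5/3840 + w^4/24 - 5*w^3/48 + w^2/4 - w/2 + 1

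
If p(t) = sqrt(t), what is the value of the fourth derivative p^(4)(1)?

-15/16

The coefficient of (t - 1)^4 in the expansion is -5/128, so p^(4)(1) = 4! * (-5/128) = -15/16.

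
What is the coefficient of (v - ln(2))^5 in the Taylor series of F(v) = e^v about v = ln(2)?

1/60

Use the known series and substitute for the argument.
F(ln(2)) = 2
F′(ln(2)) = 2
F′′(ln(2)) = 2
F′′′(ln(2)) = 2
F^(4)(ln(2)) = 2
F^(5)(ln(2)) = 2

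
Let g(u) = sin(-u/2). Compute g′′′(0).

1/8

The coefficient of u^3 in the expansion is 1/48, so g′′′(0) = 3! * (1/48) = 1/8.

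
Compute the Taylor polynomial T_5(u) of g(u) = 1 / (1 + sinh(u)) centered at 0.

Write 1/(1+u) = 1 - u + u^2 - u^3 + ... and substitute the series for u.
g(0) = 1
g′(0) = -1
g′′(0) = 2
g′′′(0) = -7
g^(4)(0) = 32
g^(5)(0) = -181
Dividing each by k! gives the coefficients c_0, ..., c_5.

-181*u^5/120 + 4*u^4/3 - 7*u^3/6 + u^2 - u + 1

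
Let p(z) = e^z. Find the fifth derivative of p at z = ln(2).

From the series, [(z - ln(2))^5] p = 1/60; multiply by 5! = 120 to get 2.

2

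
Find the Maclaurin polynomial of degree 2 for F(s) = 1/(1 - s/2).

F(0) = 1
F′(0) = 1/2
F′′(0) = 1/2
Then c_k = F^(k)(0)/k! gives each Taylor coefficient.

s^2/4 + s/2 + 1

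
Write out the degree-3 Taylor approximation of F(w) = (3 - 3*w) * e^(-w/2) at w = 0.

Distribute the polynomial across the series and collect like powers.
F(0) = 3
F′(0) = -9/2
F′′(0) = 15/4
F′′′(0) = -21/8

-7*w^3/16 + 15*w^2/8 - 9*w/2 + 3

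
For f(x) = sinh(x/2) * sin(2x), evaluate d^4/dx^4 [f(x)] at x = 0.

Write out both Maclaurin series and multiply, keeping only the needed powers.
From the series, [x^4] f = -5/8; multiply by 4! = 24 to get -15.

-15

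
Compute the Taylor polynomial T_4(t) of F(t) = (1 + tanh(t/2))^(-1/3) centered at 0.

Substitute the inner expansion into the outer series and collect powers.
F(0) = 1
F′(0) = -1/6
F′′(0) = 1/9
F′′′(0) = -5/108
F^(4)(0) = -1/162
Dividing each by k! gives the coefficients c_0, ..., c_4.

-t^4/3888 - 5*t^3/648 + t^2/18 - t/6 + 1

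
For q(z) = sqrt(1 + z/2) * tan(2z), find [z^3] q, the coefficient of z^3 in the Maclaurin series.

125/48

Take the Cauchy product of the two expansions.
[z^0] = 0;  [z^1] = 2;  [z^2] = 1/2;  [z^3] = 125/48.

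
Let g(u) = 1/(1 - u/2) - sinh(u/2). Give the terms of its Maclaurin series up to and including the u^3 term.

Expand each term separately and add.
g(0) = 1
g′(0) = 0
g′′(0) = 1/2
g′′′(0) = 5/8
Then c_k = g^(k)(0)/k! gives each Taylor coefficient.

5*u^3/48 + u^2/4 + 1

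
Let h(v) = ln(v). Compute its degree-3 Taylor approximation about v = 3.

(v - 3)^3/81 - (v - 3)^2/18 + (v - 3)/3 + ln(3)

[(v - 3)^0] = ln(3);  [(v - 3)^1] = 1/3;  [(v - 3)^2] = -1/18;  [(v - 3)^3] = 1/81.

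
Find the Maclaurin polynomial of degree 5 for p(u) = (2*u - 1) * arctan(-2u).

32*u^5/5 + 16*u^4/3 - 8*u^3/3 - 4*u^2 + 2*u

Multiply each power in the prefactor through the base expansion.
p(0) = 0
p′(0) = 2
p′′(0) = -8
p′′′(0) = -16
p^(4)(0) = 128
p^(5)(0) = 768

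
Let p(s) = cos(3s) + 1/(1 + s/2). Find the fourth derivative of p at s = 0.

165/2

Add the two expansions coefficient-wise.
The coefficient of s^4 in the expansion is 55/16, so p^(4)(0) = 4! * (55/16) = 165/2.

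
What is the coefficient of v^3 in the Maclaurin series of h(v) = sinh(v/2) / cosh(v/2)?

-1/24

Invert the denominator's series and multiply.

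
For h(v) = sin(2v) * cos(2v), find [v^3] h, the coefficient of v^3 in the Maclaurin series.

-16/3

Take the Cauchy product of the two expansions.
h(0) = 0
h′(0) = 2
h′′(0) = 0
h′′′(0) = -32
Then c_k = h^(k)(0)/k! gives each Taylor coefficient.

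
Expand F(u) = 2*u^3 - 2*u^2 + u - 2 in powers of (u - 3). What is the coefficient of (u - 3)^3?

F(3) = 37
F′(3) = 43
F′′(3) = 32
F′′′(3) = 12
So c_3 = F′′′(3)/3! = 2.

2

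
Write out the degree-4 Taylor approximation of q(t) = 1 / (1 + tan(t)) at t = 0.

5*t^4/3 - 4*t^3/3 + t^2 - t + 1

Expand as Σ (-1)^k u^k with u equal to the inner function's series.
q(0) = 1
q′(0) = -1
q′′(0) = 2
q′′′(0) = -8
q^(4)(0) = 40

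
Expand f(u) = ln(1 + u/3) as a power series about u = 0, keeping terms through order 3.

[u^0] = 0;  [u^1] = 1/3;  [u^2] = -1/18;  [u^3] = 1/81.

u^3/81 - u^2/18 + u/3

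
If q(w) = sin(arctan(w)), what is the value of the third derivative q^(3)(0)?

-3

Compose series: expand the inner function first, then feed it into the outer expansion.
The coefficient of w^3 in the expansion is -1/2, so q′′′(0) = 3! * (-1/2) = -3.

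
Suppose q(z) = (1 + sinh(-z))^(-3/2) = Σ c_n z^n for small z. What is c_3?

Let u equal the inner series; expand the outer function in u and truncate.
[z^0] = 1;  [z^1] = 3/2;  [z^2] = 15/8;  [z^3] = 39/16.
So c_3 = q′′′(0)/3! = 39/16.

39/16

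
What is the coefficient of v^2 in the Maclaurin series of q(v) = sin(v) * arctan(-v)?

-1

Write out both Maclaurin series and multiply, keeping only the needed powers.
So c_2 = q′′(0)/2! = -1.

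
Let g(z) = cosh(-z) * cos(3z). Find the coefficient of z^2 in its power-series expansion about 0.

Expand each factor separately, then convolve coefficients.
[z^0] = 1;  [z^1] = 0;  [z^2] = -4.
So c_2 = g′′(0)/2! = -4.

-4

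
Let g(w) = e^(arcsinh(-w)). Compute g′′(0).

Compose series: expand the inner function first, then feed it into the outer expansion.
From the series, [w^2] g = 1/2; multiply by 2! = 2 to get 1.

1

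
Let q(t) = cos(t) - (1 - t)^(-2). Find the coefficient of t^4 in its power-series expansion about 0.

Add the two expansions coefficient-wise.
q(0) = 0
q′(0) = -2
q′′(0) = -7
q′′′(0) = -24
q^(4)(0) = -119
Dividing each by k! gives the coefficients c_0, ..., c_4.

-119/24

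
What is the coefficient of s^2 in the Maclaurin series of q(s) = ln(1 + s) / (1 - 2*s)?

Expand 1/(denominator) as a geometric series and multiply by the numerator's series.
q(0) = 0
q′(0) = 1
q′′(0) = 3

3/2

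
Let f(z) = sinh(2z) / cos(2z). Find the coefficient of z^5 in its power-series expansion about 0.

Write the quotient as an unknown series and match coefficients against numerator = denominator · series.
[z^0] = 0;  [z^1] = 2;  [z^2] = 0;  [z^3] = 16/3;  [z^4] = 0;  [z^5] = 48/5.

48/5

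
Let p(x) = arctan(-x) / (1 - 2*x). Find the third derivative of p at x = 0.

-22

Multiply the numerator's expansion by the denominator's geometric series.
From the series, [x^3] p = -11/3; multiply by 3! = 6 to get -22.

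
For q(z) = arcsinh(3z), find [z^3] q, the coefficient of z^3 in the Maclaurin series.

Differentiate repeatedly and evaluate at the center.
[z^0] = 0;  [z^1] = 3;  [z^2] = 0;  [z^3] = -9/2.

-9/2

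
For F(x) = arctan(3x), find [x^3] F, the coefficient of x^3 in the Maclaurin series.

F(0) = 0
F′(0) = 3
F′′(0) = 0
F′′′(0) = -54

-9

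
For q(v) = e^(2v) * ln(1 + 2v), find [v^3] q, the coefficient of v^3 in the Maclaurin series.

Take the Cauchy product of the two expansions.
[v^0] = 0;  [v^1] = 2;  [v^2] = 2;  [v^3] = 8/3.
So c_3 = q′′′(0)/3! = 8/3.

8/3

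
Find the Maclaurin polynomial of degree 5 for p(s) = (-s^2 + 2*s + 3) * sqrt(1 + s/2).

Multiply each power in the prefactor through the base expansion.

-83*s^5/8192 + 81*s^4/2048 - 37*s^3/128 - 19*s^2/32 + 11*s/4 + 3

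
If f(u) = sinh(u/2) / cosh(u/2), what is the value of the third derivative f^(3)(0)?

-1/4

Invert the denominator's series and multiply.
From the series, [u^3] f = -1/24; multiply by 3! = 6 to get -1/4.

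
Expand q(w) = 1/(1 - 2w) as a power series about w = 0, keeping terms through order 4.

16*w^4 + 8*w^3 + 4*w^2 + 2*w + 1

q(0) = 1
q′(0) = 2
q′′(0) = 8
q′′′(0) = 48
q^(4)(0) = 384
Dividing each by k! gives the coefficients c_0, ..., c_4.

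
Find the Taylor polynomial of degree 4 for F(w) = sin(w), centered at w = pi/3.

F(pi/3) = sqrt(3)/2
F′(pi/3) = 1/2
F′′(pi/3) = -sqrt(3)/2
F′′′(pi/3) = -1/2
F^(4)(pi/3) = sqrt(3)/2

sqrt(3)*(w - pi/3)^4/48 - (w - pi/3)^3/12 - sqrt(3)*(w - pi/3)^2/4 + (w - pi/3)/2 + sqrt(3)/2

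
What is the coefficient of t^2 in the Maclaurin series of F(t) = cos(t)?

[t^0] = 1;  [t^1] = 0;  [t^2] = -1/2.

-1/2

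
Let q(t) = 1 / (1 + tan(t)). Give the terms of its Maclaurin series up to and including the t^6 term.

Expand as Σ (-1)^k u^k with u equal to the inner function's series.
q(0) = 1
q′(0) = -1
q′′(0) = 2
q′′′(0) = -8
q^(4)(0) = 40
q^(5)(0) = -256
q^(6)(0) = 1952
Dividing each by k! gives the coefficients c_0, ..., c_6.

122*t^6/45 - 32*t^5/15 + 5*t^4/3 - 4*t^3/3 + t^2 - t + 1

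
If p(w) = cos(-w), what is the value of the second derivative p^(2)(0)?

-1

The coefficient of w^2 in the expansion is -1/2, so p′′(0) = 2! * (-1/2) = -1.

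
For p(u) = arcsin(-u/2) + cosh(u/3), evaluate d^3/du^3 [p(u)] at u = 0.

Expand each term separately and add.
The coefficient of u^3 in the expansion is -1/48, so p′′′(0) = 3! * (-1/48) = -1/8.

-1/8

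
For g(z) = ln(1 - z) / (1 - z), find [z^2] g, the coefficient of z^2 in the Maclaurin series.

-3/2

Take the Cauchy product of the two expansions.
[z^0] = 0;  [z^1] = -1;  [z^2] = -3/2.
So c_2 = g′′(0)/2! = -3/2.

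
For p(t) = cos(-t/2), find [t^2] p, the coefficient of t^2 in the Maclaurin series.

-1/8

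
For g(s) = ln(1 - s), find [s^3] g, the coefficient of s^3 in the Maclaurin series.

c_3 = g′′′(0)/3! = -1/3.

-1/3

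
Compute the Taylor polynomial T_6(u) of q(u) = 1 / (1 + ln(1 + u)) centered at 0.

3289*u^6/360 - 347*u^5/60 + 11*u^4/3 - 7*u^3/3 + 3*u^2/2 - u + 1

Write 1/(1+u) = 1 - u + u^2 - u^3 + ... and substitute the series for u.
q(0) = 1
q′(0) = -1
q′′(0) = 3
q′′′(0) = -14
q^(4)(0) = 88
q^(5)(0) = -694
q^(6)(0) = 6578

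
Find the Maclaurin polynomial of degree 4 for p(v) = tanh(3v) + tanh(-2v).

Expand each term separately and add.
p(0) = 0
p′(0) = 1
p′′(0) = 0
p′′′(0) = -38
p^(4)(0) = 0

-19*v^3/3 + v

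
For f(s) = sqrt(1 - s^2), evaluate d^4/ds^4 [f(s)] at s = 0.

-3

From the series, [s^4] f = -1/8; multiply by 4! = 24 to get -3.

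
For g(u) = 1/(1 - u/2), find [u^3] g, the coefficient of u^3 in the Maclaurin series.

1/8

g(0) = 1
g′(0) = 1/2
g′′(0) = 1/2
g′′′(0) = 3/4
So c_3 = g′′′(0)/3! = 1/8.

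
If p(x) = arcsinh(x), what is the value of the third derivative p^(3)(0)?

The coefficient of x^3 in the expansion is -1/6, so p′′′(0) = 3! * (-1/6) = -1.

-1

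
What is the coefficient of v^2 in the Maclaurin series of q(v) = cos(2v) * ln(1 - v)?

Expand each factor separately, then convolve coefficients.
[v^0] = 0;  [v^1] = -1;  [v^2] = -1/2.
So c_2 = q′′(0)/2! = -1/2.

-1/2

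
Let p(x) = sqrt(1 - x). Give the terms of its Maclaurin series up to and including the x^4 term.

[x^0] = 1;  [x^1] = -1/2;  [x^2] = -1/8;  [x^3] = -1/16;  [x^4] = -5/128.

-5*x^4/128 - x^3/16 - x^2/8 - x/2 + 1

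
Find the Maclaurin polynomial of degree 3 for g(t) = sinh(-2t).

g(0) = 0
g′(0) = -2
g′′(0) = 0
g′′′(0) = -8

-4*t^3/3 - 2*t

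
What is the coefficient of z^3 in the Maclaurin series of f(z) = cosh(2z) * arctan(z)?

Take the Cauchy product of the two expansions.
f(0) = 0
f′(0) = 1
f′′(0) = 0
f′′′(0) = 10
So c_3 = f′′′(0)/3! = 5/3.

5/3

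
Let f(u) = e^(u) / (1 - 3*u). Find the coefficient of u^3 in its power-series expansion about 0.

113/3

Multiply the numerator's expansion by the denominator's geometric series.
f(0) = 1
f′(0) = 4
f′′(0) = 25
f′′′(0) = 226
So c_3 = f′′′(0)/3! = 113/3.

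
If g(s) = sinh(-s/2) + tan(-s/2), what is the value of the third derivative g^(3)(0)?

-3/8

Combine the two series term by term.
The coefficient of s^3 in the expansion is -1/16, so g′′′(0) = 3! * (-1/16) = -3/8.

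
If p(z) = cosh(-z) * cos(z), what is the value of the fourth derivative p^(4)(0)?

-4

Expand each factor separately, then convolve coefficients.
The coefficient of z^4 in the expansion is -1/6, so p^(4)(0) = 4! * (-1/6) = -4.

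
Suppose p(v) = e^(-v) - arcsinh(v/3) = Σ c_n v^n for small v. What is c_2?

Add the two expansions coefficient-wise.

1/2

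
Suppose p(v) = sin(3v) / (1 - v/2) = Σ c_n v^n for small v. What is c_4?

-15/8

Multiply the two series term by term and collect like powers.
p(0) = 0
p′(0) = 3
p′′(0) = 3
p′′′(0) = -45/2
p^(4)(0) = -45
Dividing each by k! gives the coefficients c_0, ..., c_4.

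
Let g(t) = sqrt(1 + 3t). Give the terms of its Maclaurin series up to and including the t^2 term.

-9*t^2/8 + 3*t/2 + 1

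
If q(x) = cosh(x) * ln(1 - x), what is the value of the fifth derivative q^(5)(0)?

-49

Write out both Maclaurin series and multiply, keeping only the needed powers.
From the series, [x^5] q = -49/120; multiply by 5! = 120 to get -49.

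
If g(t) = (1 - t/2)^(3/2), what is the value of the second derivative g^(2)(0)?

The coefficient of t^2 in the expansion is 3/32, so g′′(0) = 2! * (3/32) = 3/16.

3/16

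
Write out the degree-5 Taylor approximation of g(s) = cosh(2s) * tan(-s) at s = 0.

-22*s^5/15 - 7*s^3/3 - s

Write out both Maclaurin series and multiply, keeping only the needed powers.
[s^0] = 0;  [s^1] = -1;  [s^2] = 0;  [s^3] = -7/3;  [s^4] = 0;  [s^5] = -22/15.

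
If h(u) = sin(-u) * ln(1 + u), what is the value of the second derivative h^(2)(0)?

-2

Multiply the two series term by term and collect like powers.
From the series, [u^2] h = -1; multiply by 2! = 2 to get -2.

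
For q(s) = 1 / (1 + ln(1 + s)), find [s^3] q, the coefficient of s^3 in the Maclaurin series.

-7/3

Use the geometric series for the reciprocal, then substitute.
q(0) = 1
q′(0) = -1
q′′(0) = 3
q′′′(0) = -14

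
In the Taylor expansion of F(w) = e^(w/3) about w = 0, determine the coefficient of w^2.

1/18

Compute the successive derivatives at the expansion point and divide by k!.
F(0) = 1
F′(0) = 1/3
F′′(0) = 1/9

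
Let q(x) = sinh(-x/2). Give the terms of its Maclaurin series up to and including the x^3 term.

Apply the Taylor formula c_k = f^(k)(a)/k!.
q(0) = 0
q′(0) = -1/2
q′′(0) = 0
q′′′(0) = -1/8
The Taylor polynomial is Σ q^(k)(0)/k! · x^k.

-x^3/48 - x/2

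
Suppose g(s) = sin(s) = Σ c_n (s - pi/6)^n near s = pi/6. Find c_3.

-sqrt(3)/12

g(pi/6) = 1/2
g′(pi/6) = sqrt(3)/2
g′′(pi/6) = -1/2
g′′′(pi/6) = -sqrt(3)/2
The Taylor polynomial is Σ g^(k)(pi/6)/k! · (s - pi/6)^k.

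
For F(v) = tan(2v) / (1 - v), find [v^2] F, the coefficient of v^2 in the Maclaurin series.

Take the Cauchy product of the two expansions.

2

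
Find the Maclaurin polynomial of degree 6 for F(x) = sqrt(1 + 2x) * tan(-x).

Take the Cauchy product of the two expansions.
[x^0] = 0;  [x^1] = -1;  [x^2] = -1;  [x^3] = 1/6;  [x^4] = -5/6;  [x^5] = 79/120;  [x^6] = -47/40.

-47*x^6/40 + 79*x^5/120 - 5*x^4/6 + x^3/6 - x^2 - x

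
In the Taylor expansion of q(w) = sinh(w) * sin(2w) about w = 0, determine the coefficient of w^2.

Expand each factor separately, then convolve coefficients.
q(0) = 0
q′(0) = 0
q′′(0) = 4
So c_2 = q′′(0)/2! = 2.

2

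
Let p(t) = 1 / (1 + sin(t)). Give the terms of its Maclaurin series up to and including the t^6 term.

17*t^6/45 - 61*t^5/120 + 2*t^4/3 - 5*t^3/6 + t^2 - t + 1

Write 1/(1+u) = 1 - u + u^2 - u^3 + ... and substitute the series for u.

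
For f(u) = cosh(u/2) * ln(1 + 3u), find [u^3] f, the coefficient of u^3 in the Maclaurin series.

Take the Cauchy product of the two expansions.
f(0) = 0
f′(0) = 3
f′′(0) = -9
f′′′(0) = 225/4
So c_3 = f′′′(0)/3! = 75/8.

75/8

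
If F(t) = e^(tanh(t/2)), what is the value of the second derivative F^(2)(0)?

1/4

Let u equal the inner series; expand the outer function in u and truncate.
The coefficient of t^2 in the expansion is 1/8, so F′′(0) = 2! * (1/8) = 1/4.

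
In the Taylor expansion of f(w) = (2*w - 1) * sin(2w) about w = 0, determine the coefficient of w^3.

Shift and add copies of the series according to the polynomial's terms.
[w^0] = 0;  [w^1] = -2;  [w^2] = 4;  [w^3] = 4/3.

4/3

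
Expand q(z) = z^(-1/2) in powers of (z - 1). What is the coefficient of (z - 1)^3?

[(z - 1)^0] = 1;  [(z - 1)^1] = -1/2;  [(z - 1)^2] = 3/8;  [(z - 1)^3] = -5/16.
So c_3 = q′′′(1)/3! = -5/16.

-5/16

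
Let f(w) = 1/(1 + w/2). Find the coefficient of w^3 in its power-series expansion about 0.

-1/8

Use the known series and substitute for the argument.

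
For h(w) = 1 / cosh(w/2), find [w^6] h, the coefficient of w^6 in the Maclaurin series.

-61/46080

Divide the numerator series by the denominator series (power-series long division).
h(0) = 1
h′(0) = 0
h′′(0) = -1/4
h′′′(0) = 0
h^(4)(0) = 5/16
h^(5)(0) = 0
h^(6)(0) = -61/64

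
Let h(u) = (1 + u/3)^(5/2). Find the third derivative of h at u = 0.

5/72

Compute the successive derivatives at the expansion point and divide by k!.
From the series, [u^3] h = 5/432; multiply by 3! = 6 to get 5/72.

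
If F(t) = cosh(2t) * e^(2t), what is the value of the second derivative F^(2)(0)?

8

Write out both Maclaurin series and multiply, keeping only the needed powers.
The coefficient of t^2 in the expansion is 4, so F′′(0) = 2! * (4) = 8.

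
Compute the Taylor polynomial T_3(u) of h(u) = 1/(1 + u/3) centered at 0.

-u^3/27 + u^2/9 - u/3 + 1

Compute the successive derivatives at the expansion point and divide by k!.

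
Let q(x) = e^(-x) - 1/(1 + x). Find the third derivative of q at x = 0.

Combine the two series term by term.
The coefficient of x^3 in the expansion is 5/6, so q′′′(0) = 3! * (5/6) = 5.

5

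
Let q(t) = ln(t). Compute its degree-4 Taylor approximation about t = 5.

Differentiate repeatedly and evaluate at the center.
q(5) = ln(5)
q′(5) = 1/5
q′′(5) = -1/25
q′′′(5) = 2/125
q^(4)(5) = -6/625

-(t - 5)^4/2500 + (t - 5)^3/375 - (t - 5)^2/50 + (t - 5)/5 + ln(5)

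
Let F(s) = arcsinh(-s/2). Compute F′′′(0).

1/8

The coefficient of s^3 in the expansion is 1/48, so F′′′(0) = 3! * (1/48) = 1/8.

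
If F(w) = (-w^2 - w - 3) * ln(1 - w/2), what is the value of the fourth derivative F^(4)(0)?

41/8

Multiply each power in the prefactor through the base expansion.
From the series, [w^4] F = 41/192; multiply by 4! = 24 to get 41/8.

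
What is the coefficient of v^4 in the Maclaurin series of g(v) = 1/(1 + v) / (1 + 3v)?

Expand each factor separately, then convolve coefficients.
g(0) = 1
g′(0) = -4
g′′(0) = 26
g′′′(0) = -240
g^(4)(0) = 2904
So c_4 = g^(4)(0)/4! = 121.

121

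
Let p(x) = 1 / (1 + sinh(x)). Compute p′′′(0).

Use the geometric series for the reciprocal, then substitute.
From the series, [x^3] p = -7/6; multiply by 3! = 6 to get -7.

-7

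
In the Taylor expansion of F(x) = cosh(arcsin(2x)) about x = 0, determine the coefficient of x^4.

Compose series: expand the inner function first, then feed it into the outer expansion.
[x^0] = 1;  [x^1] = 0;  [x^2] = 2;  [x^3] = 0;  [x^4] = 10/3.

10/3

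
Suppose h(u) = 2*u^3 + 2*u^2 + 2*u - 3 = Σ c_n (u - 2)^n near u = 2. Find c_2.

h(2) = 25
h′(2) = 34
h′′(2) = 28

14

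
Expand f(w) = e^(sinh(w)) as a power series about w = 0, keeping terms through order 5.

Compose series: expand the inner function first, then feed it into the outer expansion.
f(0) = 1
f′(0) = 1
f′′(0) = 1
f′′′(0) = 2
f^(4)(0) = 5
f^(5)(0) = 12

w^5/10 + 5*w^4/24 + w^3/3 + w^2/2 + w + 1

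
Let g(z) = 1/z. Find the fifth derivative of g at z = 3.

Compute the successive derivatives at the expansion point and divide by k!.
The coefficient of (z - 3)^5 in the expansion is -1/729, so g^(5)(3) = 5! * (-1/729) = -40/243.

-40/243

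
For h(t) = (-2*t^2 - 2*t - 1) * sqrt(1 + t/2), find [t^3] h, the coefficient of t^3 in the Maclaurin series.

-57/128

Multiply each power in the prefactor through the base expansion.
h(0) = -1
h′(0) = -9/4
h′′(0) = -79/16
h′′′(0) = -171/64
Then c_k = h^(k)(0)/k! gives each Taylor coefficient.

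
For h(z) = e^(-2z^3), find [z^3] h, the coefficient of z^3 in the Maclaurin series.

-2

Compute the successive derivatives at the expansion point and divide by k!.
h(0) = 1
h′(0) = 0
h′′(0) = 0
h′′′(0) = -12
So c_3 = h′′′(0)/3! = -2.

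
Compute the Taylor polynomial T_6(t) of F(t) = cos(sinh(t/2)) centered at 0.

Compose series: expand the inner function first, then feed it into the outer expansion.
F(0) = 1
F′(0) = 0
F′′(0) = -1/4
F′′′(0) = 0
F^(4)(0) = -3/16
F^(5)(0) = 0
F^(6)(0) = 3/64
The Taylor polynomial is Σ F^(k)(0)/k! · t^k.

t^6/15360 - t^4/128 - t^2/8 + 1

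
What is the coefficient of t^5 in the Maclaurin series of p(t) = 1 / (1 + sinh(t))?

-181/120

Use the geometric series for the reciprocal, then substitute.
So c_5 = p^(5)(0)/5! = -181/120.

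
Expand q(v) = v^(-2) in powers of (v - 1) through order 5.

-6*(v - 1)^5 + 5*(v - 1)^4 - 4*(v - 1)^3 + 3*(v - 1)^2 - 2*(v - 1) + 1

Use the known series and substitute for the argument.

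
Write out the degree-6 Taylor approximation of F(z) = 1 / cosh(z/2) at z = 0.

Divide the numerator series by the denominator series (power-series long division).
F(0) = 1
F′(0) = 0
F′′(0) = -1/4
F′′′(0) = 0
F^(4)(0) = 5/16
F^(5)(0) = 0
F^(6)(0) = -61/64

-61*z^6/46080 + 5*z^4/384 - z^2/8 + 1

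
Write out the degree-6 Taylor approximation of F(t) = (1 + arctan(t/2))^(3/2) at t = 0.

Let u equal the inner series; expand the outer function in u and truncate.
F(0) = 1
F′(0) = 3/4
F′′(0) = 3/16
F′′′(0) = -27/64
F^(4)(0) = -87/256
F^(5)(0) = 1347/1024
F^(6)(0) = 7707/4096

2569*t^6/983040 + 449*t^5/40960 - 29*t^4/2048 - 9*t^3/128 + 3*t^2/32 + 3*t/4 + 1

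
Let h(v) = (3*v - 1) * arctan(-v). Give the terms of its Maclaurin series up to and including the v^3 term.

Distribute the polynomial across the series and collect like powers.
[v^0] = 0;  [v^1] = 1;  [v^2] = -3;  [v^3] = -1/3.

-v^3/3 - 3*v^2 + v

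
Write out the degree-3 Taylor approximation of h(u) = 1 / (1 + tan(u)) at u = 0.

Use the geometric series for the reciprocal, then substitute.

-4*u^3/3 + u^2 - u + 1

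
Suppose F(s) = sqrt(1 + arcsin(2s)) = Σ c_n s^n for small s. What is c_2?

-1/2

Plug the Maclaurin series of the inner function into that of the outer and collect terms.
F(0) = 1
F′(0) = 1
F′′(0) = -1
The Taylor polynomial is Σ F^(k)(0)/k! · s^k.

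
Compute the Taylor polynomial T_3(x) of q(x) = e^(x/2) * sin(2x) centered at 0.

Write out both Maclaurin series and multiply, keeping only the needed powers.
[x^0] = 0;  [x^1] = 2;  [x^2] = 1;  [x^3] = -13/12.

-13*x^3/12 + x^2 + 2*x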